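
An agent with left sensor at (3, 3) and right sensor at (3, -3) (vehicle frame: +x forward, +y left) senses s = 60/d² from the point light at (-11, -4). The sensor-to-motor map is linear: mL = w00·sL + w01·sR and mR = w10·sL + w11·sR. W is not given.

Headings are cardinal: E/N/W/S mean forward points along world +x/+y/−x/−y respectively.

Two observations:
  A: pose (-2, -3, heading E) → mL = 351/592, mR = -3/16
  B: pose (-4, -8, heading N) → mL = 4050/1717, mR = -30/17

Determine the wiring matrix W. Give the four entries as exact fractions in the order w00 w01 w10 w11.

obs A: pose=(-2,-3,E) → sL=3/8, sR=15/37, mL=351/592, mR=-3/16
obs B: pose=(-4,-8,N) → sL=60/17, sR=60/101, mL=4050/1717, mR=-30/17
sensor matrix S = [[3/8, 15/37], [60/17, 60/101]]; det S = -153495/127058
solve [mL_A; mL_B] = S·[w00; w01] and [mR_A; mR_B] = S·[w10; w11]:
  w00 = 1/2, w01 = 1, w10 = -1/2, w11 = 0

1/2 1 -1/2 0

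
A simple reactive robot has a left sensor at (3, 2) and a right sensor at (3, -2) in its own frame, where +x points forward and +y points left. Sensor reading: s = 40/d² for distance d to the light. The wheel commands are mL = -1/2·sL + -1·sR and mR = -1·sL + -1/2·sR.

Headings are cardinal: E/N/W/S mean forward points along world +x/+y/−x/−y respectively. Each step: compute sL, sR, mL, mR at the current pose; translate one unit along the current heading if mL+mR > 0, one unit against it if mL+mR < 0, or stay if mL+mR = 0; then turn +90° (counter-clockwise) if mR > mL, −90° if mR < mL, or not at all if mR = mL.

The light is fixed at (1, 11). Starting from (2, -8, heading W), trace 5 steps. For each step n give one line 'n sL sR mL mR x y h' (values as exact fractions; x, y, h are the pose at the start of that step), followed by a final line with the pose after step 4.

n=0: pose=(2,-8,W); sL=8/89, sR=40/293; mL=-4732/26077, mR=-4124/26077; mL+mR=-8856/26077 → advance -1; mR−mL=608/26077 → turn +1·90°
n=1: pose=(3,-8,S); sL=2/25, sR=10/121; mL=-371/3025, mR=-367/3025; mL+mR=-738/3025 → advance -1; mR−mL=4/3025 → turn +1·90°
n=2: pose=(3,-7,E); sL=40/281, sR=8/85; mL=-3948/23885, mR=-4524/23885; mL+mR=-8472/23885 → advance -1; mR−mL=-576/23885 → turn -1·90°
n=3: pose=(2,-7,S); sL=4/45, sR=20/221; mL=-1342/9945, mR=-1334/9945; mL+mR=-892/3315 → advance -1; mR−mL=8/9945 → turn +1·90°
n=4: pose=(2,-6,E); sL=40/241, sR=40/377; mL=-17180/90857, mR=-19900/90857; mL+mR=-37080/90857 → advance -1; mR−mL=-2720/90857 → turn -1·90°

0 8/89 40/293 -4732/26077 -4124/26077 2 -8 W
1 2/25 10/121 -371/3025 -367/3025 3 -8 S
2 40/281 8/85 -3948/23885 -4524/23885 3 -7 E
3 4/45 20/221 -1342/9945 -1334/9945 2 -7 S
4 40/241 40/377 -17180/90857 -19900/90857 2 -6 E
final 1 -6 S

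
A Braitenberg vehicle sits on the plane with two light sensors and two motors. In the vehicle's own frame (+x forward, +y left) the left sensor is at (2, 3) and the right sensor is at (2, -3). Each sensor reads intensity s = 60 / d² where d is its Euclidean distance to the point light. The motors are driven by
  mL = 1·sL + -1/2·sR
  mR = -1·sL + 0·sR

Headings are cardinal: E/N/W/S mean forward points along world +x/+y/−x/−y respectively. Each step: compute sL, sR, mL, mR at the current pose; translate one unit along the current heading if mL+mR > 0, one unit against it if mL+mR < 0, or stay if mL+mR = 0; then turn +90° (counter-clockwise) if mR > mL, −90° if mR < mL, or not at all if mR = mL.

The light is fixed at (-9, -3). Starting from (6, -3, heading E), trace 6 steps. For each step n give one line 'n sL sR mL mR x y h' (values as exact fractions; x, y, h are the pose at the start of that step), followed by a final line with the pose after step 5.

0 30/149 30/149 15/149 -30/149 6 -3 E
1 60/293 12/25 -258/7325 -60/293 5 -3 S
2 15/37 3/8 129/592 -15/37 5 -2 W
3 20/51 20/111 190/629 -20/51 6 -2 N
4 30/149 30/149 15/149 -30/149 6 -3 E
5 60/293 12/25 -258/7325 -60/293 5 -3 S
final 5 -2 W

n=0: pose=(6,-3,E); sL=30/149, sR=30/149; mL=15/149, mR=-30/149; mL+mR=-15/149 → advance -1; mR−mL=-45/149 → turn -1·90°
n=1: pose=(5,-3,S); sL=60/293, sR=12/25; mL=-258/7325, mR=-60/293; mL+mR=-6/25 → advance -1; mR−mL=-1242/7325 → turn -1·90°
n=2: pose=(5,-2,W); sL=15/37, sR=3/8; mL=129/592, mR=-15/37; mL+mR=-3/16 → advance -1; mR−mL=-369/592 → turn -1·90°
n=3: pose=(6,-2,N); sL=20/51, sR=20/111; mL=190/629, mR=-20/51; mL+mR=-10/111 → advance -1; mR−mL=-1310/1887 → turn -1·90°
n=4: pose=(6,-3,E); sL=30/149, sR=30/149; mL=15/149, mR=-30/149; mL+mR=-15/149 → advance -1; mR−mL=-45/149 → turn -1·90°
n=5: pose=(5,-3,S); sL=60/293, sR=12/25; mL=-258/7325, mR=-60/293; mL+mR=-6/25 → advance -1; mR−mL=-1242/7325 → turn -1·90°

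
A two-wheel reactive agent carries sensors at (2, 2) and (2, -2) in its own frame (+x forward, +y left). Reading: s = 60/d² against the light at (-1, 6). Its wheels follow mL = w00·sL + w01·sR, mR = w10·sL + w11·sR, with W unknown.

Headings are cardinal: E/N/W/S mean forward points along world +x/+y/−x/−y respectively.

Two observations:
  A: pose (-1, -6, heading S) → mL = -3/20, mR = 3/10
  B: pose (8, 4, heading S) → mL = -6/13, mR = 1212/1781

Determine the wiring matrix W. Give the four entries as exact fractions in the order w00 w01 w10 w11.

obs A: pose=(-1,-6,S) → sL=3/10, sR=3/10, mL=-3/20, mR=3/10
obs B: pose=(8,4,S) → sL=60/137, sR=12/13, mL=-6/13, mR=1212/1781
sensor matrix S = [[3/10, 3/10], [60/137, 12/13]]; det S = 1296/8905
solve [mL_A; mL_B] = S·[w00; w01] and [mR_A; mR_B] = S·[w10; w11]:
  w00 = 0, w01 = -1/2, w10 = 1/2, w11 = 1/2

0 -1/2 1/2 1/2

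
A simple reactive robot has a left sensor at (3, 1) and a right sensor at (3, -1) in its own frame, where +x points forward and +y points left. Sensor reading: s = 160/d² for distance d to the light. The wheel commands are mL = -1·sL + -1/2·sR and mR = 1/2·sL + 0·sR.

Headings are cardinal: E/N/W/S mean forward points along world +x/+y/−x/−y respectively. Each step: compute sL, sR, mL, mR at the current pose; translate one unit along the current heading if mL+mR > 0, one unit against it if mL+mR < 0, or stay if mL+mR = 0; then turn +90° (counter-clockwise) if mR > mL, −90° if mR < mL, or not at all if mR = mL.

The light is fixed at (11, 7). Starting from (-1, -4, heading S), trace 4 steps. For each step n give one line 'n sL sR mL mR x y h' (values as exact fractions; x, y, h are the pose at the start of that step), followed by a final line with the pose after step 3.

n=0: pose=(-1,-4,S); sL=160/317, sR=32/73; mL=-16752/23141, mR=80/317; mL+mR=-10912/23141 → advance -1; mR−mL=22592/23141 → turn +1·90°
n=1: pose=(-1,-3,E); sL=80/81, sR=80/101; mL=-11320/8181, mR=40/81; mL+mR=-7280/8181 → advance -1; mR−mL=5120/2727 → turn +1·90°
n=2: pose=(-2,-3,N); sL=32/49, sR=160/193; mL=-10096/9457, mR=16/49; mL+mR=-7008/9457 → advance -1; mR−mL=13184/9457 → turn +1·90°
n=3: pose=(-2,-4,W); sL=2/5, sR=40/89; mL=-278/445, mR=1/5; mL+mR=-189/445 → advance -1; mR−mL=367/445 → turn +1·90°

0 160/317 32/73 -16752/23141 80/317 -1 -4 S
1 80/81 80/101 -11320/8181 40/81 -1 -3 E
2 32/49 160/193 -10096/9457 16/49 -2 -3 N
3 2/5 40/89 -278/445 1/5 -2 -4 W
final -1 -4 S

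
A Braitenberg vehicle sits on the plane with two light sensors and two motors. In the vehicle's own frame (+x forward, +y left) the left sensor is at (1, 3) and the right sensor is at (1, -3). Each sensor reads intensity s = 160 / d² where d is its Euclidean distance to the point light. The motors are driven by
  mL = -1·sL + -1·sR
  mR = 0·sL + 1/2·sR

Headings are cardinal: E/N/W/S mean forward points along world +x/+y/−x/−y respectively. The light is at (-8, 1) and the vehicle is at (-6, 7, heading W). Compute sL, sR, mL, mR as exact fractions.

16 80/41 -736/41 40/41

left sensor world pos  = (-7, 4); dL² = 10
right sensor world pos = (-7, 10); dR² = 82
sL = 160/10 = 16
sR = 160/82 = 80/41
mL = -1·sL + -1·sR = -736/41
mR = 0·sL + 1/2·sR = 40/41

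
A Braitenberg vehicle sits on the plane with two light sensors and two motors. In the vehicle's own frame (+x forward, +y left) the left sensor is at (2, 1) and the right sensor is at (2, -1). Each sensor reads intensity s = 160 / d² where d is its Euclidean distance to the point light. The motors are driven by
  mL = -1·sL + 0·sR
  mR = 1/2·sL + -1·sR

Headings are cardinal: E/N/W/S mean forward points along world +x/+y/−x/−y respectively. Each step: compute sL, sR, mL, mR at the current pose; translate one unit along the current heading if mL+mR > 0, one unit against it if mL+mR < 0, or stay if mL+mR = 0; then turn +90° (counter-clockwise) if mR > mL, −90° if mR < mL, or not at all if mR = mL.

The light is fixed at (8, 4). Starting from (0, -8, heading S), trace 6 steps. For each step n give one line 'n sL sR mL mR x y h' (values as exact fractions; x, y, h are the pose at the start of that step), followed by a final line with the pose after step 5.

n=0: pose=(0,-8,S); sL=32/49, sR=160/277; mL=-32/49, mR=-3408/13573; mL+mR=-12272/13573 → advance -1; mR−mL=5456/13573 → turn +1·90°
n=1: pose=(0,-7,E); sL=20/17, sR=8/9; mL=-20/17, mR=-46/153; mL+mR=-226/153 → advance -1; mR−mL=134/153 → turn +1·90°
n=2: pose=(-1,-7,N); sL=160/181, sR=32/29; mL=-160/181, mR=-3472/5249; mL+mR=-8112/5249 → advance -1; mR−mL=1168/5249 → turn +1·90°
n=3: pose=(-1,-8,W); sL=16/29, sR=80/121; mL=-16/29, mR=-1352/3509; mL+mR=-3288/3509 → advance -1; mR−mL=584/3509 → turn +1·90°
n=4: pose=(0,-8,S); sL=32/49, sR=160/277; mL=-32/49, mR=-3408/13573; mL+mR=-12272/13573 → advance -1; mR−mL=5456/13573 → turn +1·90°
n=5: pose=(0,-7,E); sL=20/17, sR=8/9; mL=-20/17, mR=-46/153; mL+mR=-226/153 → advance -1; mR−mL=134/153 → turn +1·90°

0 32/49 160/277 -32/49 -3408/13573 0 -8 S
1 20/17 8/9 -20/17 -46/153 0 -7 E
2 160/181 32/29 -160/181 -3472/5249 -1 -7 N
3 16/29 80/121 -16/29 -1352/3509 -1 -8 W
4 32/49 160/277 -32/49 -3408/13573 0 -8 S
5 20/17 8/9 -20/17 -46/153 0 -7 E
final -1 -7 N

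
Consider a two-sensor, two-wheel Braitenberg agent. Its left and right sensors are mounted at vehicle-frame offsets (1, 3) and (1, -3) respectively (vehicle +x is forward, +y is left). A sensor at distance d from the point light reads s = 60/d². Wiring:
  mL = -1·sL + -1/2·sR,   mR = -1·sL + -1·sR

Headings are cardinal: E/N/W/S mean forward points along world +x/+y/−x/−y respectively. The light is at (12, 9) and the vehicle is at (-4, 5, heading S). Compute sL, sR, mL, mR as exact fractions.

left sensor world pos  = (-1, 4); dL² = 194
right sensor world pos = (-7, 4); dR² = 386
sL = 60/194 = 30/97
sR = 60/386 = 30/193
mL = -1·sL + -1/2·sR = -7245/18721
mR = -1·sL + -1·sR = -8700/18721

30/97 30/193 -7245/18721 -8700/18721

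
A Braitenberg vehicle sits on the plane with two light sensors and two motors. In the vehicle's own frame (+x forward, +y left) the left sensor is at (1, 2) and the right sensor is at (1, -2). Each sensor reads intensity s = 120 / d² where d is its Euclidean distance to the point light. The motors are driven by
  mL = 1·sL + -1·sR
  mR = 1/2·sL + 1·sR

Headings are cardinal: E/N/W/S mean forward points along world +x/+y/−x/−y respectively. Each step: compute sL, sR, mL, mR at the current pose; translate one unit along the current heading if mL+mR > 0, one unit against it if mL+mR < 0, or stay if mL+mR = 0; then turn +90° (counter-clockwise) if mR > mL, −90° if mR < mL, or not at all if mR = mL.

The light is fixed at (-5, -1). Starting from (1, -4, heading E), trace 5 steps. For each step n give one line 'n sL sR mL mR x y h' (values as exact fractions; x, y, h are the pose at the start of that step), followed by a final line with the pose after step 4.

n=0: pose=(1,-4,E); sL=12/5, sR=60/37; mL=144/185, mR=522/185; mL+mR=18/5 → advance +1; mR−mL=378/185 → turn +1·90°
n=1: pose=(2,-4,N); sL=120/29, sR=24/17; mL=1344/493, mR=1716/493; mL+mR=180/29 → advance +1; mR−mL=372/493 → turn +1·90°
n=2: pose=(2,-3,W); sL=30/13, sR=10/3; mL=-40/39, mR=175/39; mL+mR=45/13 → advance +1; mR−mL=215/39 → turn +1·90°
n=3: pose=(1,-3,S); sL=120/73, sR=24/5; mL=-1152/365, mR=2052/365; mL+mR=180/73 → advance +1; mR−mL=3204/365 → turn +1·90°
n=4: pose=(1,-4,E); sL=12/5, sR=60/37; mL=144/185, mR=522/185; mL+mR=18/5 → advance +1; mR−mL=378/185 → turn +1·90°

0 12/5 60/37 144/185 522/185 1 -4 E
1 120/29 24/17 1344/493 1716/493 2 -4 N
2 30/13 10/3 -40/39 175/39 2 -3 W
3 120/73 24/5 -1152/365 2052/365 1 -3 S
4 12/5 60/37 144/185 522/185 1 -4 E
final 2 -4 N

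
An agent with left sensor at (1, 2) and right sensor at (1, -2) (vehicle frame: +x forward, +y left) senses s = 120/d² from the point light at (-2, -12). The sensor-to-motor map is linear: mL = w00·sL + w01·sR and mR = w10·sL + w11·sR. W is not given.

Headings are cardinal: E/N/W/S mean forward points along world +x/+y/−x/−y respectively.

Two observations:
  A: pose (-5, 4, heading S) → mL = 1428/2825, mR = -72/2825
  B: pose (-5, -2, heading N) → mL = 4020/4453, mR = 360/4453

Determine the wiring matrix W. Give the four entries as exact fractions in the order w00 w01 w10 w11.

obs A: pose=(-5,4,S) → sL=60/113, sR=12/25, mL=1428/2825, mR=-72/2825
obs B: pose=(-5,-2,N) → sL=60/73, sR=60/61, mL=4020/4453, mR=360/4453
sensor matrix S = [[60/113, 12/25], [60/73, 60/61]]; det S = 321408/2515945
solve [mL_A; mL_B] = S·[w00; w01] and [mR_A; mR_B] = S·[w10; w11]:
  w00 = 1/2, w01 = 1/2, w10 = -1/2, w11 = 1/2

1/2 1/2 -1/2 1/2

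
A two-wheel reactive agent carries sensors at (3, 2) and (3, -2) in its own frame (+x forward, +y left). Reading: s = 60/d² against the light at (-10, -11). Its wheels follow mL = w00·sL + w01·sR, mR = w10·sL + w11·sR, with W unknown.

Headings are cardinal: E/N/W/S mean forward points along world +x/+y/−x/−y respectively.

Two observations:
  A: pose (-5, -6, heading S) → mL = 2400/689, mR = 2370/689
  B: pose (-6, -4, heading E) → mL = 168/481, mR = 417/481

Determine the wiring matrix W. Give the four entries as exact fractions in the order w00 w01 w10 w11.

-1 1 1 1/2

obs A: pose=(-5,-6,S) → sL=60/53, sR=60/13, mL=2400/689, mR=2370/689
obs B: pose=(-6,-4,E) → sL=6/13, sR=30/37, mL=168/481, mR=417/481
sensor matrix S = [[60/53, 60/13], [6/13, 30/37]]; det S = -401760/331409
solve [mL_A; mL_B] = S·[w00; w01] and [mR_A; mR_B] = S·[w10; w11]:
  w00 = -1, w01 = 1, w10 = 1, w11 = 1/2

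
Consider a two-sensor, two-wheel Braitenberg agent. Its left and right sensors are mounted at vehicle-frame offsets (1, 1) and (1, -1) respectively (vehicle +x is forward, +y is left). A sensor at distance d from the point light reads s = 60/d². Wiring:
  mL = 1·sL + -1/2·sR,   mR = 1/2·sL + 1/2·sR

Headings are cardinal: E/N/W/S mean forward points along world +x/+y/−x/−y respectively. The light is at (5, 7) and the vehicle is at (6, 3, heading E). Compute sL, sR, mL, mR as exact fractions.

left sensor world pos  = (7, 4); dL² = 13
right sensor world pos = (7, 2); dR² = 29
sL = 60/13 = 60/13
sR = 60/29 = 60/29
mL = 1·sL + -1/2·sR = 1350/377
mR = 1/2·sL + 1/2·sR = 1260/377

60/13 60/29 1350/377 1260/377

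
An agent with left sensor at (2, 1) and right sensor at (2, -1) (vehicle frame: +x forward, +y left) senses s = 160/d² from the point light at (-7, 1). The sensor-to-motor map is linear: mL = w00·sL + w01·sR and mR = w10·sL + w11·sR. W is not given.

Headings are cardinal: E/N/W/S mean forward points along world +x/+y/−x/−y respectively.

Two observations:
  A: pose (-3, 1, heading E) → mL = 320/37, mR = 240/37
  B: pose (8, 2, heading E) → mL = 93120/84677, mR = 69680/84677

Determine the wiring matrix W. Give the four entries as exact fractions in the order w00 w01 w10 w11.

obs A: pose=(-3,1,E) → sL=160/37, sR=160/37, mL=320/37, mR=240/37
obs B: pose=(8,2,E) → sL=160/293, sR=160/289, mL=93120/84677, mR=69680/84677
sensor matrix S = [[160/37, 160/37], [160/293, 160/289]]; det S = 102400/3133049
solve [mL_A; mL_B] = S·[w00; w01] and [mR_A; mR_B] = S·[w10; w11]:
  w00 = 1, w01 = 1, w10 = 1, w11 = 1/2

1 1 1 1/2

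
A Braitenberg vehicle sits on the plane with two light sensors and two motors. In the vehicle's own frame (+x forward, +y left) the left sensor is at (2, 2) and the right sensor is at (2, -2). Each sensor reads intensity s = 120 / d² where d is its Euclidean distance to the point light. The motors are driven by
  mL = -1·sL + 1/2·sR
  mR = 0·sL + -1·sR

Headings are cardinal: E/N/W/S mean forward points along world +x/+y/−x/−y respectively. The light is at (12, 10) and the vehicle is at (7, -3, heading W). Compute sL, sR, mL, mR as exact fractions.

60/137 12/17 -198/2329 -12/17

left sensor world pos  = (5, -5); dL² = 274
right sensor world pos = (5, -1); dR² = 170
sL = 120/274 = 60/137
sR = 120/170 = 12/17
mL = -1·sL + 1/2·sR = -198/2329
mR = 0·sL + -1·sR = -12/17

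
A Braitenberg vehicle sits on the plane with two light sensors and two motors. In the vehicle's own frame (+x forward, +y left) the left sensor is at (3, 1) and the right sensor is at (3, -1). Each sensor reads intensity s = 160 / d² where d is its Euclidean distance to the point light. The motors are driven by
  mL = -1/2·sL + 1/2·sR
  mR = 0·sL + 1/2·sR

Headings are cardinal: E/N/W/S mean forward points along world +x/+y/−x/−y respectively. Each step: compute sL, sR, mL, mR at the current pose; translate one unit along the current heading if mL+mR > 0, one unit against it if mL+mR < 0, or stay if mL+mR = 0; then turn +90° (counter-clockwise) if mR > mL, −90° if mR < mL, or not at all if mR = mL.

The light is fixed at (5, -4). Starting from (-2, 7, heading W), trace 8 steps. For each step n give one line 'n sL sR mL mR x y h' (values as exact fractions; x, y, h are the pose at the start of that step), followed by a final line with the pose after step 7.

n=0: pose=(-2,7,W); sL=4/5, sR=40/61; mL=-22/305, mR=20/61; mL+mR=78/305 → advance +1; mR−mL=2/5 → turn +1·90°
n=1: pose=(-3,7,S); sL=160/113, sR=32/29; mL=-512/3277, mR=16/29; mL+mR=1296/3277 → advance +1; mR−mL=80/113 → turn +1·90°
n=2: pose=(-3,6,E); sL=80/73, sR=80/53; mL=800/3869, mR=40/53; mL+mR=3720/3869 → advance +1; mR−mL=40/73 → turn +1·90°
n=3: pose=(-2,6,N); sL=160/233, sR=32/41; mL=448/9553, mR=16/41; mL+mR=4176/9553 → advance +1; mR−mL=80/233 → turn +1·90°
n=4: pose=(-2,7,W); sL=4/5, sR=40/61; mL=-22/305, mR=20/61; mL+mR=78/305 → advance +1; mR−mL=2/5 → turn +1·90°
n=5: pose=(-3,7,S); sL=160/113, sR=32/29; mL=-512/3277, mR=16/29; mL+mR=1296/3277 → advance +1; mR−mL=80/113 → turn +1·90°
n=6: pose=(-3,6,E); sL=80/73, sR=80/53; mL=800/3869, mR=40/53; mL+mR=3720/3869 → advance +1; mR−mL=40/73 → turn +1·90°
n=7: pose=(-2,6,N); sL=160/233, sR=32/41; mL=448/9553, mR=16/41; mL+mR=4176/9553 → advance +1; mR−mL=80/233 → turn +1·90°

0 4/5 40/61 -22/305 20/61 -2 7 W
1 160/113 32/29 -512/3277 16/29 -3 7 S
2 80/73 80/53 800/3869 40/53 -3 6 E
3 160/233 32/41 448/9553 16/41 -2 6 N
4 4/5 40/61 -22/305 20/61 -2 7 W
5 160/113 32/29 -512/3277 16/29 -3 7 S
6 80/73 80/53 800/3869 40/53 -3 6 E
7 160/233 32/41 448/9553 16/41 -2 6 N
final -2 7 W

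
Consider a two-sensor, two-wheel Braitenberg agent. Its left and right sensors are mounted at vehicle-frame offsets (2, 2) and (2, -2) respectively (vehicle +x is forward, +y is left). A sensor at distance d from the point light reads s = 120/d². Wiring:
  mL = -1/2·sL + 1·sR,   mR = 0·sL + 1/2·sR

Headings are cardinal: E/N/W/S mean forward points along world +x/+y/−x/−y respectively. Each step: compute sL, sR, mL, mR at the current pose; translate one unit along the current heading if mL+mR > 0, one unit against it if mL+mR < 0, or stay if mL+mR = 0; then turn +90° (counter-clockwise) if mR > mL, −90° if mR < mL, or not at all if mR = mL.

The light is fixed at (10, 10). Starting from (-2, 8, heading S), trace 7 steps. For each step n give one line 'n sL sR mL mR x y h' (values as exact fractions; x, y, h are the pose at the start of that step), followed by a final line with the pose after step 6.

n=0: pose=(-2,8,S); sL=30/29, sR=30/53; mL=75/1537, mR=15/53; mL+mR=510/1537 → advance +1; mR−mL=360/1537 → turn +1·90°
n=1: pose=(-2,7,E); sL=120/101, sR=24/25; mL=924/2525, mR=12/25; mL+mR=2136/2525 → advance +1; mR−mL=288/2525 → turn +1·90°
n=2: pose=(-1,7,N); sL=12/17, sR=60/41; mL=774/697, mR=30/41; mL+mR=1284/697 → advance +1; mR−mL=-264/697 → turn -1·90°
n=3: pose=(-1,8,E); sL=40/27, sR=120/97; mL=1300/2619, mR=60/97; mL+mR=2920/2619 → advance +1; mR−mL=320/2619 → turn +1·90°
n=4: pose=(0,8,N); sL=5/6, sR=15/8; mL=35/24, mR=15/16; mL+mR=115/48 → advance +1; mR−mL=-25/48 → turn -1·90°
n=5: pose=(0,9,E); sL=24/13, sR=120/73; mL=684/949, mR=60/73; mL+mR=1464/949 → advance +1; mR−mL=96/949 → turn +1·90°
n=6: pose=(1,9,N); sL=60/61, sR=12/5; mL=582/305, mR=6/5; mL+mR=948/305 → advance +1; mR−mL=-216/305 → turn -1·90°

0 30/29 30/53 75/1537 15/53 -2 8 S
1 120/101 24/25 924/2525 12/25 -2 7 E
2 12/17 60/41 774/697 30/41 -1 7 N
3 40/27 120/97 1300/2619 60/97 -1 8 E
4 5/6 15/8 35/24 15/16 0 8 N
5 24/13 120/73 684/949 60/73 0 9 E
6 60/61 12/5 582/305 6/5 1 9 N
final 1 10 E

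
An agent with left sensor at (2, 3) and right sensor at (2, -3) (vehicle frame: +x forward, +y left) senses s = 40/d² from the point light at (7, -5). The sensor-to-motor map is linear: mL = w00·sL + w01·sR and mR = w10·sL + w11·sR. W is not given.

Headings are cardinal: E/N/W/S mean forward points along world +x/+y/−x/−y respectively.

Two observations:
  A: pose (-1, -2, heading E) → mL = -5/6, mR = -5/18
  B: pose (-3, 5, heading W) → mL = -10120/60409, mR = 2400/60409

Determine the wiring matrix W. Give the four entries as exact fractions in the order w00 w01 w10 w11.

obs A: pose=(-1,-2,E) → sL=5/9, sR=10/9, mL=-5/6, mR=-5/18
obs B: pose=(-3,5,W) → sL=40/193, sR=40/313, mL=-10120/60409, mR=2400/60409
sensor matrix S = [[5/9, 10/9], [40/193, 40/313]]; det S = -86600/543681
solve [mL_A; mL_B] = S·[w00; w01] and [mR_A; mR_B] = S·[w10; w11]:
  w00 = -1/2, w01 = -1/2, w10 = 1/2, w11 = -1/2

-1/2 -1/2 1/2 -1/2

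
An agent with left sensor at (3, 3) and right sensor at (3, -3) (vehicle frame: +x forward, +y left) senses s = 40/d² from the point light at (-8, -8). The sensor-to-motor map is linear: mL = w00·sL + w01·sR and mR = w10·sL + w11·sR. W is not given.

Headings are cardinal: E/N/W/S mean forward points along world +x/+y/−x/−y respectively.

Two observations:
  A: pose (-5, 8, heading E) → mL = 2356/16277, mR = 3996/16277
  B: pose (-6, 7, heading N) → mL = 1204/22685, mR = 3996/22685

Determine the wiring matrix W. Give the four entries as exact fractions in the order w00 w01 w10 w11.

obs A: pose=(-5,8,E) → sL=40/397, sR=8/41, mL=2356/16277, mR=3996/16277
obs B: pose=(-6,7,N) → sL=8/65, sR=40/349, mL=1204/22685, mR=3996/22685
sensor matrix S = [[40/397, 8/41], [8/65, 40/349]]; det S = -4603392/369243745
solve [mL_A; mL_B] = S·[w00; w01] and [mR_A; mR_B] = S·[w10; w11]:
  w00 = -1/2, w01 = 1, w10 = 1/2, w11 = 1

-1/2 1 1/2 1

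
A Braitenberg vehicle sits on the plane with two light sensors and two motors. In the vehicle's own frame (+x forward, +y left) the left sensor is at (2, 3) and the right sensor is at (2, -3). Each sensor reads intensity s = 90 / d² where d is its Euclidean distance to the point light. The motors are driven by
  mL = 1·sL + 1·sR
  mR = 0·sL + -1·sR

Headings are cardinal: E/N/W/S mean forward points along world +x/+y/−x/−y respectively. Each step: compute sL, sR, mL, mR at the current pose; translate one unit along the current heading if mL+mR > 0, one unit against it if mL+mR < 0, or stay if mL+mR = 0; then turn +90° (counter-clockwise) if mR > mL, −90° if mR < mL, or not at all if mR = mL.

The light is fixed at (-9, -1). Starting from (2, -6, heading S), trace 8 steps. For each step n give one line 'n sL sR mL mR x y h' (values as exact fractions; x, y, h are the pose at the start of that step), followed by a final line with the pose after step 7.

n=0: pose=(2,-6,S); sL=18/49, sR=90/113; mL=6444/5537, mR=-90/113; mL+mR=18/49 → advance +1; mR−mL=-10854/5537 → turn -1·90°
n=1: pose=(2,-7,W); sL=5/9, sR=1; mL=14/9, mR=-1; mL+mR=5/9 → advance +1; mR−mL=-23/9 → turn -1·90°
n=2: pose=(1,-7,N); sL=18/13, sR=18/37; mL=900/481, mR=-18/37; mL+mR=18/13 → advance +1; mR−mL=-1134/481 → turn -1·90°
n=3: pose=(1,-6,E); sL=45/74, sR=45/104; mL=4005/3848, mR=-45/104; mL+mR=45/74 → advance +1; mR−mL=-2835/1924 → turn -1·90°
n=4: pose=(2,-6,S); sL=18/49, sR=90/113; mL=6444/5537, mR=-90/113; mL+mR=18/49 → advance +1; mR−mL=-10854/5537 → turn -1·90°
n=5: pose=(2,-7,W); sL=5/9, sR=1; mL=14/9, mR=-1; mL+mR=5/9 → advance +1; mR−mL=-23/9 → turn -1·90°
n=6: pose=(1,-7,N); sL=18/13, sR=18/37; mL=900/481, mR=-18/37; mL+mR=18/13 → advance +1; mR−mL=-1134/481 → turn -1·90°
n=7: pose=(1,-6,E); sL=45/74, sR=45/104; mL=4005/3848, mR=-45/104; mL+mR=45/74 → advance +1; mR−mL=-2835/1924 → turn -1·90°

0 18/49 90/113 6444/5537 -90/113 2 -6 S
1 5/9 1 14/9 -1 2 -7 W
2 18/13 18/37 900/481 -18/37 1 -7 N
3 45/74 45/104 4005/3848 -45/104 1 -6 E
4 18/49 90/113 6444/5537 -90/113 2 -6 S
5 5/9 1 14/9 -1 2 -7 W
6 18/13 18/37 900/481 -18/37 1 -7 N
7 45/74 45/104 4005/3848 -45/104 1 -6 E
final 2 -6 S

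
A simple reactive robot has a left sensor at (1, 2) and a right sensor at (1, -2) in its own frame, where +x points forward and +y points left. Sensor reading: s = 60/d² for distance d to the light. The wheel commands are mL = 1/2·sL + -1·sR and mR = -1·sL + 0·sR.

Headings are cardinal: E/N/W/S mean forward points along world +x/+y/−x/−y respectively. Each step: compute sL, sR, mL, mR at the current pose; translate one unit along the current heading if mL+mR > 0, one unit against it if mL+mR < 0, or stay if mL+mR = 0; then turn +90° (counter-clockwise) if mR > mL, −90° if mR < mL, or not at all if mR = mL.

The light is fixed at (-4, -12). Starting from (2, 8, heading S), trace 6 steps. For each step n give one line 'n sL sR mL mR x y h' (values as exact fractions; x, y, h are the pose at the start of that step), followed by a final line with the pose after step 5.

0 12/85 60/377 -2838/32045 -12/85 2 8 S
1 30/193 30/277 -1635/53461 -30/193 2 9 W
2 60/509 12/113 -2718/57517 -60/509 3 9 N
3 15/137 15/97 -2655/26578 -15/137 3 8 E
4 12/85 60/377 -2838/32045 -12/85 2 8 S
5 30/193 30/277 -1635/53461 -30/193 2 9 W
final 3 9 N

n=0: pose=(2,8,S); sL=12/85, sR=60/377; mL=-2838/32045, mR=-12/85; mL+mR=-7362/32045 → advance -1; mR−mL=-1686/32045 → turn -1·90°
n=1: pose=(2,9,W); sL=30/193, sR=30/277; mL=-1635/53461, mR=-30/193; mL+mR=-9945/53461 → advance -1; mR−mL=-6675/53461 → turn -1·90°
n=2: pose=(3,9,N); sL=60/509, sR=12/113; mL=-2718/57517, mR=-60/509; mL+mR=-9498/57517 → advance -1; mR−mL=-4062/57517 → turn -1·90°
n=3: pose=(3,8,E); sL=15/137, sR=15/97; mL=-2655/26578, mR=-15/137; mL+mR=-5565/26578 → advance -1; mR−mL=-255/26578 → turn -1·90°
n=4: pose=(2,8,S); sL=12/85, sR=60/377; mL=-2838/32045, mR=-12/85; mL+mR=-7362/32045 → advance -1; mR−mL=-1686/32045 → turn -1·90°
n=5: pose=(2,9,W); sL=30/193, sR=30/277; mL=-1635/53461, mR=-30/193; mL+mR=-9945/53461 → advance -1; mR−mL=-6675/53461 → turn -1·90°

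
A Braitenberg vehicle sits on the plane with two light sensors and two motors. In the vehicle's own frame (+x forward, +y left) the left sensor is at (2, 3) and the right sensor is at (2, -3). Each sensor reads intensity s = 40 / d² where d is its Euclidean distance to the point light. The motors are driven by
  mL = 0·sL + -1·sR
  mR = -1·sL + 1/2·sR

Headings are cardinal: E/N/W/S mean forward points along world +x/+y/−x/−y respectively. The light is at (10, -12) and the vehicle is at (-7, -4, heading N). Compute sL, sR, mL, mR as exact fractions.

left sensor world pos  = (-10, -2); dL² = 500
right sensor world pos = (-4, -2); dR² = 296
sL = 40/500 = 2/25
sR = 40/296 = 5/37
mL = 0·sL + -1·sR = -5/37
mR = -1·sL + 1/2·sR = -23/1850

2/25 5/37 -5/37 -23/1850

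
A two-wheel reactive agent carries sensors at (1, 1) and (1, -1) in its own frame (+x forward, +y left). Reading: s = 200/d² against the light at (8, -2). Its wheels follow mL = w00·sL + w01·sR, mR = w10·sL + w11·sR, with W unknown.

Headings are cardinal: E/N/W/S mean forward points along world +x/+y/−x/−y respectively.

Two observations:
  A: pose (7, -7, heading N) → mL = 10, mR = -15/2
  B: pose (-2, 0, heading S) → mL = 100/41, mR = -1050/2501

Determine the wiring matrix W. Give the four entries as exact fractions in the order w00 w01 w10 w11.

1 0 1/2 -1

obs A: pose=(7,-7,N) → sL=10, sR=25/2, mL=10, mR=-15/2
obs B: pose=(-2,0,S) → sL=100/41, sR=100/61, mL=100/41, mR=-1050/2501
sensor matrix S = [[10, 25/2], [100/41, 100/61]]; det S = -35250/2501
solve [mL_A; mL_B] = S·[w00; w01] and [mR_A; mR_B] = S·[w10; w11]:
  w00 = 1, w01 = 0, w10 = 1/2, w11 = -1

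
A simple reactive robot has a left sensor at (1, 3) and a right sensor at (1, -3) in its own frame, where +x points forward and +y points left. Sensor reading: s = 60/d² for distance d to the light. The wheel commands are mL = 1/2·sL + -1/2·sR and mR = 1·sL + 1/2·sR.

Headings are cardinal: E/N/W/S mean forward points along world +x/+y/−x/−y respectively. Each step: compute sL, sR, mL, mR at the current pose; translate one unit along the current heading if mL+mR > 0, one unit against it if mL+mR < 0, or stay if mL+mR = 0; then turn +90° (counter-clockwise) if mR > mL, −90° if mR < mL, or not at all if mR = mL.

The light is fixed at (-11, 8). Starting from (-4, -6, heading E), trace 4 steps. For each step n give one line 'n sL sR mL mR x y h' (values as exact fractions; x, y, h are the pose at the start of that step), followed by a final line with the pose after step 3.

0 12/37 60/353 1008/13061 5346/13061 -4 -6 E
1 30/97 6/29 144/2813 1161/2813 -3 -6 N
2 12/61 60/149 -936/9089 3618/9089 -3 -5 W
3 15/74 15/53 -315/7844 675/1961 -4 -5 S
final -4 -6 E

n=0: pose=(-4,-6,E); sL=12/37, sR=60/353; mL=1008/13061, mR=5346/13061; mL+mR=18/37 → advance +1; mR−mL=4338/13061 → turn +1·90°
n=1: pose=(-3,-6,N); sL=30/97, sR=6/29; mL=144/2813, mR=1161/2813; mL+mR=45/97 → advance +1; mR−mL=1017/2813 → turn +1·90°
n=2: pose=(-3,-5,W); sL=12/61, sR=60/149; mL=-936/9089, mR=3618/9089; mL+mR=18/61 → advance +1; mR−mL=4554/9089 → turn +1·90°
n=3: pose=(-4,-5,S); sL=15/74, sR=15/53; mL=-315/7844, mR=675/1961; mL+mR=45/148 → advance +1; mR−mL=3015/7844 → turn +1·90°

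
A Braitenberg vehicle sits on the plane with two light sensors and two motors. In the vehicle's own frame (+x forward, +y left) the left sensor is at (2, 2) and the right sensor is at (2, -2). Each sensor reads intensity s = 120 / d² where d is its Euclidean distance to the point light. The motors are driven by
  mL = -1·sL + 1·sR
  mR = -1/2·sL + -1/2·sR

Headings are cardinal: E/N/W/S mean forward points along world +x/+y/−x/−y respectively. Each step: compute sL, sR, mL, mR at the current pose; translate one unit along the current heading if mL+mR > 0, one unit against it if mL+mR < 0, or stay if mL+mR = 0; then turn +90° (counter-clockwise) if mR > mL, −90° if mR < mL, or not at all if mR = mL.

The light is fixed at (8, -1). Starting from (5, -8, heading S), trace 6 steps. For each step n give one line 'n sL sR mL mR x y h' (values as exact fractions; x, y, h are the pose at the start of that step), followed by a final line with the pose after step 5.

n=0: pose=(5,-8,S); sL=60/41, sR=60/53; mL=-720/2173, mR=-2820/2173; mL+mR=-3540/2173 → advance -1; mR−mL=-2100/2173 → turn -1·90°
n=1: pose=(5,-7,W); sL=120/89, sR=120/41; mL=5760/3649, mR=-7800/3649; mL+mR=-2040/3649 → advance -1; mR−mL=-13560/3649 → turn -1·90°
n=2: pose=(6,-7,N); sL=15/4, sR=15/2; mL=15/4, mR=-45/8; mL+mR=-15/8 → advance -1; mR−mL=-75/8 → turn -1·90°
n=3: pose=(6,-8,E); sL=24/5, sR=40/27; mL=-448/135, mR=-424/135; mL+mR=-872/135 → advance -1; mR−mL=8/45 → turn +1·90°
n=4: pose=(5,-8,N); sL=12/5, sR=60/13; mL=144/65, mR=-228/65; mL+mR=-84/65 → advance -1; mR−mL=-372/65 → turn -1·90°
n=5: pose=(5,-9,E); sL=120/37, sR=120/101; mL=-7680/3737, mR=-8280/3737; mL+mR=-15960/3737 → advance -1; mR−mL=-600/3737 → turn -1·90°

0 60/41 60/53 -720/2173 -2820/2173 5 -8 S
1 120/89 120/41 5760/3649 -7800/3649 5 -7 W
2 15/4 15/2 15/4 -45/8 6 -7 N
3 24/5 40/27 -448/135 -424/135 6 -8 E
4 12/5 60/13 144/65 -228/65 5 -8 N
5 120/37 120/101 -7680/3737 -8280/3737 5 -9 E
final 4 -9 S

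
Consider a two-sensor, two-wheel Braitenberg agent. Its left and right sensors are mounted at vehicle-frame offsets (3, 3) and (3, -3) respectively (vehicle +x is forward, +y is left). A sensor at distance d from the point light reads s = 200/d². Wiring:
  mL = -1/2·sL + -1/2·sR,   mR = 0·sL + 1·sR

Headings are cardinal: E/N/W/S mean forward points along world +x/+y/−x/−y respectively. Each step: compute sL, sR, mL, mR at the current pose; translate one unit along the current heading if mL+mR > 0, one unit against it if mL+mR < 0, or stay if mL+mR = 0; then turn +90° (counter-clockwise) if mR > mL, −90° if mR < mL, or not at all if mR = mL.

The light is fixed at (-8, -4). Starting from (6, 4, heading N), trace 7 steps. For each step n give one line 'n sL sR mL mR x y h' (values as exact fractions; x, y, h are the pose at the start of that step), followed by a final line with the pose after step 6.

0 100/121 20/41 -3260/4961 20/41 6 4 N
1 200/137 200/221 -35800/30277 200/221 6 3 W
2 10/17 5/4 -125/136 5/4 7 3 S
3 40/81 200/333 -1640/2997 200/333 7 2 E
4 4/5 100/221 -692/1105 100/221 8 2 N
5 200/173 200/233 -40600/40309 200/233 8 1 W
6 50/101 1 -151/202 1 9 1 S
final 9 0 E

n=0: pose=(6,4,N); sL=100/121, sR=20/41; mL=-3260/4961, mR=20/41; mL+mR=-840/4961 → advance -1; mR−mL=5680/4961 → turn +1·90°
n=1: pose=(6,3,W); sL=200/137, sR=200/221; mL=-35800/30277, mR=200/221; mL+mR=-8400/30277 → advance -1; mR−mL=63200/30277 → turn +1·90°
n=2: pose=(7,3,S); sL=10/17, sR=5/4; mL=-125/136, mR=5/4; mL+mR=45/136 → advance +1; mR−mL=295/136 → turn +1·90°
n=3: pose=(7,2,E); sL=40/81, sR=200/333; mL=-1640/2997, mR=200/333; mL+mR=160/2997 → advance +1; mR−mL=3440/2997 → turn +1·90°
n=4: pose=(8,2,N); sL=4/5, sR=100/221; mL=-692/1105, mR=100/221; mL+mR=-192/1105 → advance -1; mR−mL=1192/1105 → turn +1·90°
n=5: pose=(8,1,W); sL=200/173, sR=200/233; mL=-40600/40309, mR=200/233; mL+mR=-6000/40309 → advance -1; mR−mL=75200/40309 → turn +1·90°
n=6: pose=(9,1,S); sL=50/101, sR=1; mL=-151/202, mR=1; mL+mR=51/202 → advance +1; mR−mL=353/202 → turn +1·90°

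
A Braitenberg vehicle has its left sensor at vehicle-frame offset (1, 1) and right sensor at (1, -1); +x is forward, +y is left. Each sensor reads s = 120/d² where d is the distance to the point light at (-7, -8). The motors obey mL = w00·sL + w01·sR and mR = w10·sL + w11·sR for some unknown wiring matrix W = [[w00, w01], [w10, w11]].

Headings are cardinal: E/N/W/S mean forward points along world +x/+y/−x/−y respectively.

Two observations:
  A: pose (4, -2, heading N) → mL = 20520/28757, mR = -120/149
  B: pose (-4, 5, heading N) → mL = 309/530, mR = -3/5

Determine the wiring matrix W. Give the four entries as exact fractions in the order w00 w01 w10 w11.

1/2 1/2 -1 0

obs A: pose=(4,-2,N) → sL=120/149, sR=120/193, mL=20520/28757, mR=-120/149
obs B: pose=(-4,5,N) → sL=3/5, sR=30/53, mL=309/530, mR=-3/5
sensor matrix S = [[120/149, 120/193], [3/5, 30/53]]; det S = 126216/1524121
solve [mL_A; mL_B] = S·[w00; w01] and [mR_A; mR_B] = S·[w10; w11]:
  w00 = 1/2, w01 = 1/2, w10 = -1, w11 = 0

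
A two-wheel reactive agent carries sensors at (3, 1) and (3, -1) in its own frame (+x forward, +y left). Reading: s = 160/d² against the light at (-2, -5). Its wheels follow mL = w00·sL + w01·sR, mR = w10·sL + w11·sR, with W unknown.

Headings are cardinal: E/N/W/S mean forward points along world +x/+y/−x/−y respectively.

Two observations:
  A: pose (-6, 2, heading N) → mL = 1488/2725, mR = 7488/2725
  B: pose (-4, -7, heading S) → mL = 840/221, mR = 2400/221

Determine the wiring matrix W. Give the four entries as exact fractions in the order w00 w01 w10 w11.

1 -1/2 1 1

obs A: pose=(-6,2,N) → sL=32/25, sR=160/109, mL=1488/2725, mR=7488/2725
obs B: pose=(-4,-7,S) → sL=80/13, sR=80/17, mL=840/221, mR=2400/221
sensor matrix S = [[32/25, 160/109], [80/13, 80/17]]; det S = -362496/120445
solve [mL_A; mL_B] = S·[w00; w01] and [mR_A; mR_B] = S·[w10; w11]:
  w00 = 1, w01 = -1/2, w10 = 1, w11 = 1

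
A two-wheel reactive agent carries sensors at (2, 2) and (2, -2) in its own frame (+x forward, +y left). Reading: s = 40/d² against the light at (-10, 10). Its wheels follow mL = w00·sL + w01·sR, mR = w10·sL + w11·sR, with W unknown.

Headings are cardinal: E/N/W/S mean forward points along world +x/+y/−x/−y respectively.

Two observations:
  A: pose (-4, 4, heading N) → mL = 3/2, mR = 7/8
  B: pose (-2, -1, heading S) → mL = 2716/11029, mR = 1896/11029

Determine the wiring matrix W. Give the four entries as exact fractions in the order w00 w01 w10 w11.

1 1/2 1/2 1/2

obs A: pose=(-4,4,N) → sL=5/4, sR=1/2, mL=3/2, mR=7/8
obs B: pose=(-2,-1,S) → sL=40/269, sR=8/41, mL=2716/11029, mR=1896/11029
sensor matrix S = [[5/4, 1/2], [40/269, 8/41]]; det S = 1870/11029
solve [mL_A; mL_B] = S·[w00; w01] and [mR_A; mR_B] = S·[w10; w11]:
  w00 = 1, w01 = 1/2, w10 = 1/2, w11 = 1/2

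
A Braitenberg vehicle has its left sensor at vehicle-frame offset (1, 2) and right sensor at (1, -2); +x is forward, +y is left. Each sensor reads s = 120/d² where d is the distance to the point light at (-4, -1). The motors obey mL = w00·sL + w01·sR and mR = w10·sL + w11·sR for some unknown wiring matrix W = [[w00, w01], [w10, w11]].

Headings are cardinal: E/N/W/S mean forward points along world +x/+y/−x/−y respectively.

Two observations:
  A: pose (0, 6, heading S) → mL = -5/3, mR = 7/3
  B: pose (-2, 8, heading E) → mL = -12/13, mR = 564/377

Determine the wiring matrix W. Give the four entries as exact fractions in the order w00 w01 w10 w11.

-1 0 1/2 1/2

obs A: pose=(0,6,S) → sL=5/3, sR=3, mL=-5/3, mR=7/3
obs B: pose=(-2,8,E) → sL=12/13, sR=60/29, mL=-12/13, mR=564/377
sensor matrix S = [[5/3, 3], [12/13, 60/29]]; det S = 256/377
solve [mL_A; mL_B] = S·[w00; w01] and [mR_A; mR_B] = S·[w10; w11]:
  w00 = -1, w01 = 0, w10 = 1/2, w11 = 1/2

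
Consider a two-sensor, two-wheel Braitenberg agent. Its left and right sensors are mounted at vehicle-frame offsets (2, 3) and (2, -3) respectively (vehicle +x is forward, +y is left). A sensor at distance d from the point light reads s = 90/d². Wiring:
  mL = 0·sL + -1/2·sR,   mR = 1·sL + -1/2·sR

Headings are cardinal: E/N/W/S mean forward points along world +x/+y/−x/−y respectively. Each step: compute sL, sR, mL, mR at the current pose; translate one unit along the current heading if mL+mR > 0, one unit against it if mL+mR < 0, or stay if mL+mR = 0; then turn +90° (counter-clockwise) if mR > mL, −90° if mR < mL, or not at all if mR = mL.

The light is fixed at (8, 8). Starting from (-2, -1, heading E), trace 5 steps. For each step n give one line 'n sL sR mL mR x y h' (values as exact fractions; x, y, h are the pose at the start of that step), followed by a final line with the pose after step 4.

0 9/10 45/104 -45/208 711/1040 -2 -1 E
1 90/193 18/17 -9/17 -207/3281 -1 -1 N
2 9/29 9/17 -9/34 45/986 -1 -2 W
3 90/169 18/53 -9/53 3249/8957 0 -2 S
4 9/10 45/116 -45/232 819/1160 0 -3 E
final 1 -3 N

n=0: pose=(-2,-1,E); sL=9/10, sR=45/104; mL=-45/208, mR=711/1040; mL+mR=243/520 → advance +1; mR−mL=9/10 → turn +1·90°
n=1: pose=(-1,-1,N); sL=90/193, sR=18/17; mL=-9/17, mR=-207/3281; mL+mR=-1944/3281 → advance -1; mR−mL=90/193 → turn +1·90°
n=2: pose=(-1,-2,W); sL=9/29, sR=9/17; mL=-9/34, mR=45/986; mL+mR=-108/493 → advance -1; mR−mL=9/29 → turn +1·90°
n=3: pose=(0,-2,S); sL=90/169, sR=18/53; mL=-9/53, mR=3249/8957; mL+mR=1728/8957 → advance +1; mR−mL=90/169 → turn +1·90°
n=4: pose=(0,-3,E); sL=9/10, sR=45/116; mL=-45/232, mR=819/1160; mL+mR=297/580 → advance +1; mR−mL=9/10 → turn +1·90°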